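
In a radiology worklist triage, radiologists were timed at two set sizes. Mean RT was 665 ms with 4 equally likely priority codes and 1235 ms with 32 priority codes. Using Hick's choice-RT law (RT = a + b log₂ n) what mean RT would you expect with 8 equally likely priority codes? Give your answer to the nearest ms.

855 ms

Fit slope and intercept:
  b = (1235 − 665) / (log₂ 32 − log₂ 4) = 570 / (5 − 2) = 190 ms/bit
  a = 665 − 190 × 2 = 285 ms
Then RT(8) = 285 + 190 × log₂ 8 = 285 + 190 × 3 ≈ 855.000 ms.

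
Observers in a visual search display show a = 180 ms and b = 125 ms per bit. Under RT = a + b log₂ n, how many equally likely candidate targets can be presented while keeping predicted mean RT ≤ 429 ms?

3

Information budget: (429 − 180)/125 = 1.9920 bits, so n ≤ 2^1.9920 = 3.978 → at most 3.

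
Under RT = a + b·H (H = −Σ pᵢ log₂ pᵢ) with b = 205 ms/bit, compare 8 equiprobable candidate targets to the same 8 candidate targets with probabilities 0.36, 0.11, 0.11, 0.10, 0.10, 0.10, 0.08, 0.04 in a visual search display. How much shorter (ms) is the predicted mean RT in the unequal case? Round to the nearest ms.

Equiprobable entropy H₀ = log₂ 8 = 3.0000 bits.
Skewed entropy H = −Σ pᵢ log₂ pᵢ = 2.7050 bits.
ΔRT = b·(H₀ − H) = 205 × 0.2950 = 60.47 ms.

60 ms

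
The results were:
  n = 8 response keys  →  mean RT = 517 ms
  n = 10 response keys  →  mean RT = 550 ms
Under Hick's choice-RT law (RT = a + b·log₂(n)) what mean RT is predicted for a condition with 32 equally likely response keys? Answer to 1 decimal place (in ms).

Fit slope and intercept:
  b = (550 − 517) / (log₂ 10 − log₂ 8) = 33 / (3.3219 − 3) = 102.507 ms/bit
  a = 517 − 102.507 × 3 = 209.478 ms
Then RT(32) = 209.478 + 102.507 × log₂ 32 = 209.478 + 102.507 × 5 ≈ 722.015 ms.

722.0 ms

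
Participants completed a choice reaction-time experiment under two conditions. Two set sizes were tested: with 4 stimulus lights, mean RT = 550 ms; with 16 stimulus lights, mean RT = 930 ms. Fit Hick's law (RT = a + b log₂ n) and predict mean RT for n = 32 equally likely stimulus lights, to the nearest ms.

Solve the two-equation system in a and b:
  b = (930 − 550) / (log₂ 16 − log₂ 4) = 380 / (4 − 2) = 190 ms/bit
  a = 550 − 190 × 2 = 170 ms
Then RT(32) = 170 + 190 × log₂ 32 = 170 + 190 × 5 ≈ 1120.000 ms.

1120 ms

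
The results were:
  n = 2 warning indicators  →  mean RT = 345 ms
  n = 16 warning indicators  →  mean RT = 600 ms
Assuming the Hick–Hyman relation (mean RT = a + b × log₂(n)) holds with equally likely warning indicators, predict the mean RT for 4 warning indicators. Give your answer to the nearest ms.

430 ms

Solve the two-equation system in a and b:
  b = (600 − 345) / (log₂ 16 − log₂ 2) = 255 / (4 − 1) = 85 ms/bit
  a = 345 − 85 × 1 = 260 ms
Then RT(4) = 260 + 85 × log₂ 4 = 260 + 85 × 2 ≈ 430.000 ms.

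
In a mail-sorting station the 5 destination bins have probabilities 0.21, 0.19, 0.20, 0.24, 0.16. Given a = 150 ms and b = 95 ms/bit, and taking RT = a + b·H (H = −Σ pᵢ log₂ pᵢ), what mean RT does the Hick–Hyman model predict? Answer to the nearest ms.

H = 0.21·log₂(1/0.21) + 0.19·log₂(1/0.19) + 0.20·log₂(1/0.20) + 0.24·log₂(1/0.24) + 0.16·log₂(1/0.16) = 2.3096 bits.
RT = 150 + 95 × 2.3096 = 369.41 ms.

369 ms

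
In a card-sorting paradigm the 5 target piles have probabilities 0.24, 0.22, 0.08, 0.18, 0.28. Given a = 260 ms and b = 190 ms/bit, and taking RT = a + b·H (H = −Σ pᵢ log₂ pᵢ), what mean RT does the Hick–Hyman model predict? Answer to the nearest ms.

683 ms

Entropy contributions −pᵢ log₂ pᵢ: 0.4941, 0.4806, 0.2915, 0.4453, 0.5142; sum H = 2.2257 bits.
RT = a + bH = 260 + 190·2.2257 = 682.89 ms.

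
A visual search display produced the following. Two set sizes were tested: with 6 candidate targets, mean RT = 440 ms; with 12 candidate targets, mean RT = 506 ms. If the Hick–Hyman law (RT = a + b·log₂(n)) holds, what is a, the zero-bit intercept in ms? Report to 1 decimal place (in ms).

The slope on a log₂ axis is (506 − 440) / (3.5850 − 2.5850) = 66.000 ms/bit.
a = RT₁ − b·log₂ n₁ = 440 − 66.000 × 2.5850 = 269.392 ms.

269.4 ms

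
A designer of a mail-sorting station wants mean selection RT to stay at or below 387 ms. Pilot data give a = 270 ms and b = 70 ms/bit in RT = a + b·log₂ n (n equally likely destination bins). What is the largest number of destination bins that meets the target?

3

Set 270 + 70·log₂ n ≤ 387 → log₂ n ≤ (387 − 270)/70 = 1.6714.
So n ≤ 2^1.6714 = 3.185; the largest integer n is 3.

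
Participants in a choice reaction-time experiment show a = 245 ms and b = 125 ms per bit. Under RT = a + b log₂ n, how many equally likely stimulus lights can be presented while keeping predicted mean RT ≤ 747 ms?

16

Set 245 + 125·log₂ n ≤ 747 → log₂ n ≤ (747 − 245)/125 = 4.0160.
So n ≤ 2^4.0160 = 16.178; the largest integer n is 16.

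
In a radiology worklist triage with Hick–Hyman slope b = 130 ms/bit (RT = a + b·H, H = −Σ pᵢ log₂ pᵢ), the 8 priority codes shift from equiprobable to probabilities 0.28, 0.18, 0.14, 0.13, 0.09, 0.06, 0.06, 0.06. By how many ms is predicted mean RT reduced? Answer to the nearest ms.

28 ms

The RT saving is b·ΔH. Equiprobable H₀ = log₂(8) = 3.0000 bits; with the given probabilities H = 2.7825 bits.
b·(H₀ − H) = 130 × (3.0000 − 2.7825) = 28.27 ms.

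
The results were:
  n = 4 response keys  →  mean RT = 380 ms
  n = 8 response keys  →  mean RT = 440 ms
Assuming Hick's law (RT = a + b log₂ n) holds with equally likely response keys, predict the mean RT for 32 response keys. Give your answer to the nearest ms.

560 ms

Solve the two-equation system in a and b:
  b = (440 − 380) / (log₂ 8 − log₂ 4) = 60 / (3 − 2) = 60 ms/bit
  a = 380 − 60 × 2 = 260 ms
Then RT(32) = 260 + 60 × log₂ 32 = 260 + 60 × 5 ≈ 560.000 ms.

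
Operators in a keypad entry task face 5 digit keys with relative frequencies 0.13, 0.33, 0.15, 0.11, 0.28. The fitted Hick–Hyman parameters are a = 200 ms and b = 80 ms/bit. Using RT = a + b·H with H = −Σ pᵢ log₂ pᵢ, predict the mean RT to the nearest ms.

375 ms

Entropy contributions −pᵢ log₂ pᵢ: 0.3826, 0.5278, 0.4105, 0.3503, 0.5142; sum H = 2.1855 bits.
RT = a + bH = 200 + 80·2.1855 = 374.84 ms.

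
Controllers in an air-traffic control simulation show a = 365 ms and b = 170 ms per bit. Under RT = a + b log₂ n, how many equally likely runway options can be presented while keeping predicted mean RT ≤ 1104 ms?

20

170·log₂ n ≤ 1104 − 365 = 739, giving log₂ n ≤ 4.3471 and n ≤ 20.351. The largest whole number is 20.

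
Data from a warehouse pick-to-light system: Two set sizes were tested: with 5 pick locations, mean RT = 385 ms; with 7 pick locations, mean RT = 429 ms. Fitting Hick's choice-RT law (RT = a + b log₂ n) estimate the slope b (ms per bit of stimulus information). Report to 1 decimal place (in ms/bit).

Slope: b = (429 − 385) / (log₂ 7 − log₂ 5) = 44/0.4854 = 90.642 ms/bit.

90.6 ms/bit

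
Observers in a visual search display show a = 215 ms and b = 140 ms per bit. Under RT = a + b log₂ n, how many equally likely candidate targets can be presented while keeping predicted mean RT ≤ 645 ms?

8

140·log₂ n ≤ 645 − 215 = 430, giving log₂ n ≤ 3.0714 and n ≤ 8.406. The largest whole number is 8.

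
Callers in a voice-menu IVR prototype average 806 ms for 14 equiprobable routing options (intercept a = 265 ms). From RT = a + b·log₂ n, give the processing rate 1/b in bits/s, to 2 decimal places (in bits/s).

7.04 bits/s

Choice component = 806 − 265 = 541 ms over log₂(14) = 3.8074 bits.
b = 541 / 3.8074 = 142.093 ms/bit, so 1/b = 7.038 bits/s.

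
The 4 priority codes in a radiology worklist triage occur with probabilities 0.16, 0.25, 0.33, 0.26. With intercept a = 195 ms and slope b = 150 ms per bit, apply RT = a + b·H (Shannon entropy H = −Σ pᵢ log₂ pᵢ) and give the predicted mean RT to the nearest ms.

Entropy contributions −pᵢ log₂ pᵢ: 0.4230, 0.5000, 0.5278, 0.5053; sum H = 1.9561 bits.
RT = a + bH = 195 + 150·1.9561 = 488.42 ms.

488 ms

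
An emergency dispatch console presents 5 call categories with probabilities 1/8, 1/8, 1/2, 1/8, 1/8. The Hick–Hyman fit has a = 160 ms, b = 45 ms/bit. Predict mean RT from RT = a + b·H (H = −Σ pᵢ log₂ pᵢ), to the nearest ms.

250 ms

H = −Σ pᵢ log₂ pᵢ = 0.125·3 + 0.125·3 + 0.5·1 + 0.125·3 + 0.125·3 = 2.000 bits.
RT = 160 + 45 × 2.000 = 250.00 ms.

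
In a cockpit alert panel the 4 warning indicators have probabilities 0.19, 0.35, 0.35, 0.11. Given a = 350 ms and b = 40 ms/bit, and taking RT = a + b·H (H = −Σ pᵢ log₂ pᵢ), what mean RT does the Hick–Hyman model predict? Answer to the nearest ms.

425 ms

Entropy contributions −pᵢ log₂ pᵢ: 0.4552, 0.5301, 0.5301, 0.3503; sum H = 1.8657 bits.
RT = a + bH = 350 + 40·1.8657 = 424.63 ms.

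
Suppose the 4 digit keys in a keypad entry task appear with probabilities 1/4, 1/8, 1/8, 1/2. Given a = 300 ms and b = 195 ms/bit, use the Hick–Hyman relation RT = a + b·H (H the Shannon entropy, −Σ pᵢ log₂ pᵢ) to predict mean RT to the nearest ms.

Each term −pᵢ log₂ pᵢ: 0.25·2 + 0.125·3 + 0.125·3 + 0.5·1; summed, H = 1.750 bits.
Mean RT = a + bH = 300 + 195·1.750 = 641.25 ms.

641 ms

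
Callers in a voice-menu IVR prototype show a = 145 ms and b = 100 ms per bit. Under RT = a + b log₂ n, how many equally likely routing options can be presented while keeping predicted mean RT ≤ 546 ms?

16

100·log₂ n ≤ 546 − 145 = 401, giving log₂ n ≤ 4.0100 and n ≤ 16.111. The largest whole number is 16.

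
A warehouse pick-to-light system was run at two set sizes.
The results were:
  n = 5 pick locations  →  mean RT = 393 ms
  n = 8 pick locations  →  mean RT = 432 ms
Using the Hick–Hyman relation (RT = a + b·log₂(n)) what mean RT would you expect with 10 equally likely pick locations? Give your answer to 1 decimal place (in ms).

Solve the two-equation system in a and b:
  b = (432 − 393) / (log₂ 8 − log₂ 5) = 39 / (3 − 2.3219) = 57.516 ms/bit
  a = 393 − 57.516 × 2.3219 = 259.452 ms
Then RT(10) = 259.452 + 57.516 × log₂ 10 = 259.452 + 57.516 × 3.3219 ≈ 450.516 ms.

450.5 ms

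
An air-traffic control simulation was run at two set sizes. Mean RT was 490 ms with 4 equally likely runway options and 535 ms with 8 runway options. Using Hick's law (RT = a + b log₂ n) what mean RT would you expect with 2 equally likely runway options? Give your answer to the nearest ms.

445 ms

Solve the two-equation system in a and b:
  b = (535 − 490) / (log₂ 8 − log₂ 4) = 45 / (3 − 2) = 45 ms/bit
  a = 490 − 45 × 2 = 400 ms
Then RT(2) = 400 + 45 × log₂ 2 = 400 + 45 × 1 ≈ 445.000 ms.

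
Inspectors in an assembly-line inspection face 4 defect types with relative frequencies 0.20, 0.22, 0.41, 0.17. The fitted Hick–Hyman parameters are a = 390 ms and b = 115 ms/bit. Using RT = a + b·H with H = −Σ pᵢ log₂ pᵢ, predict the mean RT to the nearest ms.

609 ms

H = 0.20·log₂(1/0.20) + 0.22·log₂(1/0.22) + 0.41·log₂(1/0.41) + 0.17·log₂(1/0.17) = 1.9069 bits.
RT = 390 + 115 × 1.9069 = 609.30 ms.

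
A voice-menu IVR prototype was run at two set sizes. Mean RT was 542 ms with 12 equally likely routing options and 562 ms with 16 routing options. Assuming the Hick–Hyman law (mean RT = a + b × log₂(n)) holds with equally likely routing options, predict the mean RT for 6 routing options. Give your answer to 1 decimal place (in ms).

Solve the two-equation system in a and b:
  b = (562 − 542) / (log₂ 16 − log₂ 12) = 20 / (4 − 3.5850) = 48.188 ms/bit
  a = 542 − 48.188 × 3.5850 = 369.246 ms
Then RT(6) = 369.246 + 48.188 × log₂ 6 = 369.246 + 48.188 × 2.5850 ≈ 493.812 ms.

493.8 ms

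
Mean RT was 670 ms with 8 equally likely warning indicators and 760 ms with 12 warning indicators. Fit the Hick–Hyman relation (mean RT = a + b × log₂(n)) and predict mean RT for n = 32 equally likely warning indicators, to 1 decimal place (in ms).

Solve the two-equation system in a and b:
  b = (760 − 670) / (log₂ 12 − log₂ 8) = 90 / (3.5850 − 3) = 153.856 ms/bit
  a = 670 − 153.856 × 3 = 208.432 ms
Then RT(32) = 208.432 + 153.856 × log₂ 32 = 208.432 + 153.856 × 5 ≈ 977.712 ms.

977.7 ms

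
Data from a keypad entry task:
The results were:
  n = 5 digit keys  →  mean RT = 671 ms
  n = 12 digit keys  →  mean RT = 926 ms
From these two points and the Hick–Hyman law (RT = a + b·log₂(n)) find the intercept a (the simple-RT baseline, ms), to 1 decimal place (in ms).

202.2 ms

Slope: b = (926 − 671) / (log₂ 12 − log₂ 5) = 255/1.2630 = 201.895 ms/bit.
a = RT₁ − b·log₂ n₁ = 671 − 201.895 × 2.3219 = 202.215 ms.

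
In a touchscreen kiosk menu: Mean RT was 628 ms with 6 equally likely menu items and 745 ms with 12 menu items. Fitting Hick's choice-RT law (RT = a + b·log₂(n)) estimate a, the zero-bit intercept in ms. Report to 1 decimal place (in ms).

Slope: b = (745 − 628) / (log₂ 12 − log₂ 6) = 117/1.0000 = 117.000 ms/bit.
Intercept: a = 628 − 117.000·log₂(6) = 325.559 ms.

325.6 ms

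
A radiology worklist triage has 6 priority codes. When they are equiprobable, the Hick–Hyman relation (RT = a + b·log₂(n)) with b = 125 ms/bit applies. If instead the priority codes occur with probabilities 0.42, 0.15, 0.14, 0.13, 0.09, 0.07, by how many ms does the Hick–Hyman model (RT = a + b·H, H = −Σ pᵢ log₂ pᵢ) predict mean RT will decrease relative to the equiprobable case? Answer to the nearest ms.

Equiprobable entropy H₀ = log₂ 6 = 2.5850 bits.
Skewed entropy H = −Σ pᵢ log₂ pᵢ = 2.2972 bits.
ΔRT = b·(H₀ − H) = 125 × 0.2878 = 35.98 ms.

36 ms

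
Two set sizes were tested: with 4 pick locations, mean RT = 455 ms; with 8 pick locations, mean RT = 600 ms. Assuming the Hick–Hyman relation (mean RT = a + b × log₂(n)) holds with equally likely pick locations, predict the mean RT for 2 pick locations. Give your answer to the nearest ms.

310 ms

Fit slope and intercept:
  b = (600 − 455) / (log₂ 8 − log₂ 4) = 145 / (3 − 2) = 145 ms/bit
  a = 455 − 145 × 2 = 165 ms
Then RT(2) = 165 + 145 × log₂ 2 = 165 + 145 × 1 ≈ 310.000 ms.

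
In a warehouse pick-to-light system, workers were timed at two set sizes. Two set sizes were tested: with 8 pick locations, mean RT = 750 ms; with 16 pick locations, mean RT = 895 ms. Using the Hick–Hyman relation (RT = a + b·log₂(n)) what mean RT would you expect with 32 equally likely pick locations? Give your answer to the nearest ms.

1040 ms

Solve the two-equation system in a and b:
  b = (895 − 750) / (log₂ 16 − log₂ 8) = 145 / (4 − 3) = 145 ms/bit
  a = 750 − 145 × 3 = 315 ms
Then RT(32) = 315 + 145 × log₂ 32 = 315 + 145 × 5 ≈ 1040.000 ms.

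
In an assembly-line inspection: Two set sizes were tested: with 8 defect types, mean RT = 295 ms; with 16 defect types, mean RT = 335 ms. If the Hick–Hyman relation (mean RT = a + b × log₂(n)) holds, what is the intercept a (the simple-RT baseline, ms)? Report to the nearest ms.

175 ms

The slope on a log₂ axis is (335 − 295) / (4 − 3) = 40 ms/bit.
a = RT₁ − b·log₂ n₁ = 295 − 40 × 3 = 175.000 ms.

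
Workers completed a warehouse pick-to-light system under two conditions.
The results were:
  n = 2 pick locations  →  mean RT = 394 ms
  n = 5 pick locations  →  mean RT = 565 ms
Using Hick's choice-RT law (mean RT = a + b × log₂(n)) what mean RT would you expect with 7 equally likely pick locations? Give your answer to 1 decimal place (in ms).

Solve the two-equation system in a and b:
  b = (565 − 394) / (log₂ 5 − log₂ 2) = 171 / (2.3219 − 1) = 129.357 ms/bit
  a = 394 − 129.357 × 1 = 264.643 ms
Then RT(7) = 264.643 + 129.357 × log₂ 7 = 264.643 + 129.357 × 2.8074 ≈ 627.793 ms.

627.8 ms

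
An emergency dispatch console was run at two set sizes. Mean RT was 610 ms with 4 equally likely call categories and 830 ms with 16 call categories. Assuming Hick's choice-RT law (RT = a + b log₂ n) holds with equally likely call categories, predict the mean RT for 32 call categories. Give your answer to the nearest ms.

940 ms

Solve the two-equation system in a and b:
  b = (830 − 610) / (log₂ 16 − log₂ 4) = 220 / (4 − 2) = 110 ms/bit
  a = 610 − 110 × 2 = 390 ms
Then RT(32) = 390 + 110 × log₂ 32 = 390 + 110 × 5 ≈ 940.000 ms.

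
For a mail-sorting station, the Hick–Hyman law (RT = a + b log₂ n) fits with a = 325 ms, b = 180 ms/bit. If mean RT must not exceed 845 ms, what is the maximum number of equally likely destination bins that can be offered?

7

Information budget: (845 − 325)/180 = 2.8889 bits, so n ≤ 2^2.8889 = 7.407 → at most 7.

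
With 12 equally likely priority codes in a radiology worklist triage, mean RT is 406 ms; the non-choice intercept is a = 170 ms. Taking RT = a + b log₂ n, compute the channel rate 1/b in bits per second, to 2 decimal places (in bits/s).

Choice component = 406 − 170 = 236 ms over log₂(12) = 3.5850 bits.
b = 236 / 3.5850 = 65.831 ms/bit, so 1/b = 15.191 bits/s.

15.19 bits/s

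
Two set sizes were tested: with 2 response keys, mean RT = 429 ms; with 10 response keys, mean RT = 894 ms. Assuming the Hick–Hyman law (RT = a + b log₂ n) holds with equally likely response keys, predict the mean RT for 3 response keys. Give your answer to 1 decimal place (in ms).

Fit slope and intercept:
  b = (894 − 429) / (log₂ 10 − log₂ 2) = 465 / (3.3219 − 1) = 200.265 ms/bit
  a = 429 − 200.265 × 1 = 228.735 ms
Then RT(3) = 228.735 + 200.265 × log₂ 3 = 228.735 + 200.265 × 1.5850 ≈ 546.147 ms.

546.1 ms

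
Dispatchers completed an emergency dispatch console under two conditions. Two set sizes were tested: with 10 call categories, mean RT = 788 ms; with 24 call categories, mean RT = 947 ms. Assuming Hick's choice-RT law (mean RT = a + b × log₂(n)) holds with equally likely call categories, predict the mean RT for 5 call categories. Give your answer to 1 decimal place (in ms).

662.1 ms

RT is linear in log₂ n, so two points fix the line:
  b = (947 − 788) / (log₂ 24 − log₂ 10) = 159 / (4.5850 − 3.3219) = 125.887 ms/bit
  a = 788 − 125.887 × 3.3219 = 369.811 ms
Then RT(5) = 369.811 + 125.887 × log₂ 5 = 369.811 + 125.887 × 2.3219 ≈ 662.113 ms.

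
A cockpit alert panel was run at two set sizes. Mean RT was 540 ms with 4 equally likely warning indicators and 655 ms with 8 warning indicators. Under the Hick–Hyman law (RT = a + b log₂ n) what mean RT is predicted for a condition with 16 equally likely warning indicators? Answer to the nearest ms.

770 ms

With log₂ n on the abscissa the relation is linear; from the two conditions:
  b = (655 − 540) / (log₂ 8 − log₂ 4) = 115 / (3 − 2) = 115 ms/bit
  a = 540 − 115 × 2 = 310 ms
Then RT(16) = 310 + 115 × log₂ 16 = 310 + 115 × 4 ≈ 770.000 ms.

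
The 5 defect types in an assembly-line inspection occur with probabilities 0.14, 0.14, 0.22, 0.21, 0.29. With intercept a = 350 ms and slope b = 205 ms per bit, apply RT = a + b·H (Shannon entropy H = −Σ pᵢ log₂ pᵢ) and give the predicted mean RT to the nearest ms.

814 ms

H = 0.14·log₂(1/0.14) + 0.14·log₂(1/0.14) + 0.22·log₂(1/0.22) + 0.21·log₂(1/0.21) + 0.29·log₂(1/0.29) = 2.2655 bits.
RT = 350 + 205 × 2.2655 = 814.43 ms.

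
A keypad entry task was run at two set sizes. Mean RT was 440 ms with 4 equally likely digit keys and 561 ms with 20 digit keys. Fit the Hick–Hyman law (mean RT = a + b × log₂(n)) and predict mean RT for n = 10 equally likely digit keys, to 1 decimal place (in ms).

RT is linear in log₂ n, so two points fix the line:
  b = (561 − 440) / (log₂ 20 − log₂ 4) = 121 / (4.3219 − 2) = 52.112 ms/bit
  a = 440 − 52.112 × 2 = 335.776 ms
Then RT(10) = 335.776 + 52.112 × log₂ 10 = 335.776 + 52.112 × 3.3219 ≈ 508.888 ms.

508.9 ms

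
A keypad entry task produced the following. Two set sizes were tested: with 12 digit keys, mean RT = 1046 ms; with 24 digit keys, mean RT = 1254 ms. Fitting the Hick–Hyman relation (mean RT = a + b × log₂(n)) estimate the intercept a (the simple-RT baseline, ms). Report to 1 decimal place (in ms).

Slope: b = (1254 − 1046) / (log₂ 24 − log₂ 12) = 208/1.0000 = 208.000 ms/bit.
a = RT₁ − b·log₂ n₁ = 1046 − 208.000 × 3.5850 = 300.328 ms.

300.3 ms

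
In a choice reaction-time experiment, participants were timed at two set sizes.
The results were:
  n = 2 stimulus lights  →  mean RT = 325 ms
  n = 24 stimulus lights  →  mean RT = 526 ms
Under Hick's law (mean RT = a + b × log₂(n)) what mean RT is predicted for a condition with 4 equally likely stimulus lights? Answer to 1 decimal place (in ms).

RT is linear in log₂ n, so two points fix the line:
  b = (526 − 325) / (log₂ 24 − log₂ 2) = 201 / (4.5850 − 1) = 56.068 ms/bit
  a = 325 − 56.068 × 1 = 268.932 ms
Then RT(4) = 268.932 + 56.068 × log₂ 4 = 268.932 + 56.068 × 2 ≈ 381.068 ms.

381.1 ms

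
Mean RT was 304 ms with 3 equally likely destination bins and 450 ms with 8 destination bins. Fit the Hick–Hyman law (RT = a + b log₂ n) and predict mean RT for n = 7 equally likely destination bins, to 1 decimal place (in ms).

RT is linear in log₂ n, so two points fix the line:
  b = (450 − 304) / (log₂ 8 − log₂ 3) = 146 / (3 − 1.5850) = 103.177 ms/bit
  a = 304 − 103.177 × 1.5850 = 140.468 ms
Then RT(7) = 140.468 + 103.177 × log₂ 7 = 140.468 + 103.177 × 2.8074 ≈ 430.123 ms.

430.1 ms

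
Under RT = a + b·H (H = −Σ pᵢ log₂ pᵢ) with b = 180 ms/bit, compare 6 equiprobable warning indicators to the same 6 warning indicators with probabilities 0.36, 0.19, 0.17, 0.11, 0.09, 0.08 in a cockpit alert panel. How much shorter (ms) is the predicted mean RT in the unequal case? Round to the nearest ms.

The RT saving is b·ΔH. Equiprobable H₀ = log₂(6) = 2.5850 bits; with the given probabilities H = 2.3749 bits.
b·(H₀ − H) = 180 × (2.5850 − 2.3749) = 37.82 ms.

38 ms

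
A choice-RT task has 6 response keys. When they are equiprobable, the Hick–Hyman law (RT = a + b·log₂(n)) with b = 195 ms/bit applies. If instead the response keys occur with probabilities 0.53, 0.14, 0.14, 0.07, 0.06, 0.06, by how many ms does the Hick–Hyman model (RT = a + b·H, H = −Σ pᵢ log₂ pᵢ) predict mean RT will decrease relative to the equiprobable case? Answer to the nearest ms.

107 ms

Equiprobable entropy H₀ = log₂ 6 = 2.5850 bits.
Skewed entropy H = −Σ pᵢ log₂ pᵢ = 2.0353 bits.
ΔRT = b·(H₀ − H) = 195 × 0.5497 = 107.19 ms.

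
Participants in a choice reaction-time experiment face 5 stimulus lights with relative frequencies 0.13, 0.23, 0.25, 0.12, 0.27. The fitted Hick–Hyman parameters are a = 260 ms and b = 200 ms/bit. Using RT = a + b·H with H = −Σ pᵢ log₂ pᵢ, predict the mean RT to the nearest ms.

709 ms

H = 0.13·log₂(1/0.13) + 0.23·log₂(1/0.23) + 0.25·log₂(1/0.25) + 0.12·log₂(1/0.12) + 0.27·log₂(1/0.27) = 2.2474 bits.
RT = 260 + 200 × 2.2474 = 709.48 ms.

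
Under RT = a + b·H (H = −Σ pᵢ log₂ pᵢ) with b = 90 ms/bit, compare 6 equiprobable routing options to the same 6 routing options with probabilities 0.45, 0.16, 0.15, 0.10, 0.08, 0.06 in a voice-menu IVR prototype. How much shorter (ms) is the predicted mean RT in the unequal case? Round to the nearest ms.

The RT saving is b·ΔH. Equiprobable H₀ = log₂(6) = 2.5850 bits; with the given probabilities H = 2.2192 bits.
b·(H₀ − H) = 90 × (2.5850 − 2.2192) = 32.92 ms.

33 ms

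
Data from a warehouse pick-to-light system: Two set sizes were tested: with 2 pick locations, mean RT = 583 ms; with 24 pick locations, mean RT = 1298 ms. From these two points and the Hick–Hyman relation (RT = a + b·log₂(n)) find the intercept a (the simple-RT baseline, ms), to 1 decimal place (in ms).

Slope: b = (1298 − 583) / (log₂ 24 − log₂ 2) = 715/3.5850 = 199.444 ms/bit.
a = RT₁ − b·log₂ n₁ = 583 − 199.444 × 1 = 383.556 ms.

383.6 ms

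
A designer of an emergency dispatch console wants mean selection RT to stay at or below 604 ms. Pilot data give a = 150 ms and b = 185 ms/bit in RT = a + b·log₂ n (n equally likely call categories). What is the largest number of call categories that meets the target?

Set 150 + 185·log₂ n ≤ 604 → log₂ n ≤ (604 − 150)/185 = 2.4541.
So n ≤ 2^2.4541 = 5.480; the largest integer n is 5.

5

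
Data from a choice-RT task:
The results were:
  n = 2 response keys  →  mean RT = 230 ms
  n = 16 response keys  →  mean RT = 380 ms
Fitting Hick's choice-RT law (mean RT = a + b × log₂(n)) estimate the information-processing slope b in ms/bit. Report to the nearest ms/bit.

50 ms/bit

Slope: b = (380 − 230) / (log₂ 16 − log₂ 2) = 150/3.0000 = 50 ms/bit.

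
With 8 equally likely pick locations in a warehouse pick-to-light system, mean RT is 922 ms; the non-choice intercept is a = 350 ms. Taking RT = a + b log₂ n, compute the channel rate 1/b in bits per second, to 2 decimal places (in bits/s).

b = (922 − 350)/log₂ 8 = 572/3 = 190.667 ms per bit = 0.19067 s/bit; the reciprocal is 5.245 bits/s.

5.24 bits/s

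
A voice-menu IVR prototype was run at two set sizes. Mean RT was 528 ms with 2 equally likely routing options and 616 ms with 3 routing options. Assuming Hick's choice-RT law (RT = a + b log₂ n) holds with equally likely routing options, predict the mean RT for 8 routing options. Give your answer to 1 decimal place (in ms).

828.9 ms

With log₂ n on the abscissa the relation is linear; from the two conditions:
  b = (616 − 528) / (log₂ 3 − log₂ 2) = 88 / (1.5850 − 1) = 150.437 ms/bit
  a = 528 − 150.437 × 1 = 377.563 ms
Then RT(8) = 377.563 + 150.437 × log₂ 8 = 377.563 + 150.437 × 3 ≈ 828.874 ms.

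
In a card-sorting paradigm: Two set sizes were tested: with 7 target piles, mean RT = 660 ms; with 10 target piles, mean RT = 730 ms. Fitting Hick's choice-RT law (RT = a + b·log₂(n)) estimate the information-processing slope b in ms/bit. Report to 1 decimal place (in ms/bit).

Slope: b = (730 − 660) / (log₂ 10 − log₂ 7) = 70/0.5146 = 136.035 ms/bit.

136.0 ms/bit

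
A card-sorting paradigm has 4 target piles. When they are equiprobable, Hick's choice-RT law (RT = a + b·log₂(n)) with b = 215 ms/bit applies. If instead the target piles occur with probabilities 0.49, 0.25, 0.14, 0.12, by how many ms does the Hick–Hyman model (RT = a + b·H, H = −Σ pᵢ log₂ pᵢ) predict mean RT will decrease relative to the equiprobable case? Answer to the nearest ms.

The RT saving is b·ΔH. Equiprobable H₀ = log₂(4) = 2.0000 bits; with the given probabilities H = 1.7685 bits.
b·(H₀ − H) = 215 × (2.0000 − 1.7685) = 49.78 ms.

50 ms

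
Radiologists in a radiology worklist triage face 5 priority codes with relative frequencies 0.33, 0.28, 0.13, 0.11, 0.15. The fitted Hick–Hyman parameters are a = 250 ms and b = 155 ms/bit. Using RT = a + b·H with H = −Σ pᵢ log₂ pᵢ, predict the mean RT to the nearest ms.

H = 0.33·log₂(1/0.33) + 0.28·log₂(1/0.28) + 0.13·log₂(1/0.13) + 0.11·log₂(1/0.11) + 0.15·log₂(1/0.15) = 2.1855 bits.
RT = 250 + 155 × 2.1855 = 588.76 ms.

589 ms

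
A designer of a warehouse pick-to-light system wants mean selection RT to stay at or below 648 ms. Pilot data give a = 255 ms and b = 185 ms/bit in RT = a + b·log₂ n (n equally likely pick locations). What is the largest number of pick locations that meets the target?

185·log₂ n ≤ 648 − 255 = 393, giving log₂ n ≤ 2.1243 and n ≤ 4.360. The largest whole number is 4.

4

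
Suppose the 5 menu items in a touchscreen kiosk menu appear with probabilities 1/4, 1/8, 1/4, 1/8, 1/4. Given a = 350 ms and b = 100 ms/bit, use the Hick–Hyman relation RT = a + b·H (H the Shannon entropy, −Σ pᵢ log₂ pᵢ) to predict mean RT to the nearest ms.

H = −Σ pᵢ log₂ pᵢ = 0.25·2 + 0.125·3 + 0.25·2 + 0.125·3 + 0.25·2 = 2.250 bits.
RT = 350 + 100 × 2.250 = 575.00 ms.

575 ms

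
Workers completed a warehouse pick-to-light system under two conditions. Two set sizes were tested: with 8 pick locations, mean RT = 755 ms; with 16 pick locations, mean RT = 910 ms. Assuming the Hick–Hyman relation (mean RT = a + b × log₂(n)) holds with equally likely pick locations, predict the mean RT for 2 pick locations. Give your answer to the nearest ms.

445 ms

RT is linear in log₂ n, so two points fix the line:
  b = (910 − 755) / (log₂ 16 − log₂ 8) = 155 / (4 − 3) = 155 ms/bit
  a = 755 − 155 × 3 = 290 ms
Then RT(2) = 290 + 155 × log₂ 2 = 290 + 155 × 1 ≈ 445.000 ms.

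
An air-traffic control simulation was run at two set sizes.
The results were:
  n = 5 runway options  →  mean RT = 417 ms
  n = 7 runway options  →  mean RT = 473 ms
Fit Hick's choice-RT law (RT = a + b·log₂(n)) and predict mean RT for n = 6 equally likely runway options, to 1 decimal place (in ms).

RT is linear in log₂ n, so two points fix the line:
  b = (473 − 417) / (log₂ 7 − log₂ 5) = 56 / (2.8074 − 2.3219) = 115.362 ms/bit
  a = 417 − 115.362 × 2.3219 = 149.137 ms
Then RT(6) = 149.137 + 115.362 × log₂ 6 = 149.137 + 115.362 × 2.5850 ≈ 447.344 ms.

447.3 ms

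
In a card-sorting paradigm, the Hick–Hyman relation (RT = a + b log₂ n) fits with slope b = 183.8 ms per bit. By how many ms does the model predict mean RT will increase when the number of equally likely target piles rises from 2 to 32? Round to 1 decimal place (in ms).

The intercept a cancels: ΔRT = b·(log₂ n₂ − log₂ n₁) = b·log₂(n₂/n₁).
log₂(32) − log₂(2) = log₂(32/2) = log₂(16) = 4.
ΔRT = 183.8 × 4.0000 = 735.200 ms.

735.2 ms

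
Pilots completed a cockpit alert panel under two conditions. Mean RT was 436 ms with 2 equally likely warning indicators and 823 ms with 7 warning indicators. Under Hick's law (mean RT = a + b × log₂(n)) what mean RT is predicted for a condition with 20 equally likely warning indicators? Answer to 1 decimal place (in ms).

1147.3 ms

Solve the two-equation system in a and b:
  b = (823 − 436) / (log₂ 7 − log₂ 2) = 387 / (2.8074 − 1) = 214.125 ms/bit
  a = 436 − 214.125 × 1 = 221.875 ms
Then RT(20) = 221.875 + 214.125 × log₂ 20 = 221.875 + 214.125 × 4.3219 ≈ 1147.308 ms.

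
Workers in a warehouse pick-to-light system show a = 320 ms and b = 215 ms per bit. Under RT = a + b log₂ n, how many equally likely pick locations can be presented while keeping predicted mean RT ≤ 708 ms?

215·log₂ n ≤ 708 − 320 = 388, giving log₂ n ≤ 1.8047 and n ≤ 3.493. The largest whole number is 3.

3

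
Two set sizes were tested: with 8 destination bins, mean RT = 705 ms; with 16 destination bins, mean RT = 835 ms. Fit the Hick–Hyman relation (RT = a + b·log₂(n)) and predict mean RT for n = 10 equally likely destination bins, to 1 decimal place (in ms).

Fit slope and intercept:
  b = (835 − 705) / (log₂ 16 − log₂ 8) = 130 / (4 − 3) = 130.000 ms/bit
  a = 705 − 130.000 × 3 = 315.000 ms
Then RT(10) = 315.000 + 130.000 × log₂ 10 = 315.000 + 130.000 × 3.3219 ≈ 746.851 ms.

746.9 ms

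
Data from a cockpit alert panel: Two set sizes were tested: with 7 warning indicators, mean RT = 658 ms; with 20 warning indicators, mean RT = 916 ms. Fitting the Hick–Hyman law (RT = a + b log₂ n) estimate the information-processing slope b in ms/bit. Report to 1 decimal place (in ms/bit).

Slope: b = (916 − 658) / (log₂ 20 − log₂ 7) = 258/1.5146 = 170.345 ms/bit.

170.3 ms/bit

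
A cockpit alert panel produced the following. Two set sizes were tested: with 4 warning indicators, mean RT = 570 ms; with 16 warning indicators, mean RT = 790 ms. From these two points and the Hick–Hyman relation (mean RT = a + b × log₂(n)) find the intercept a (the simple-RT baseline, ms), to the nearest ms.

b = (RT₂ − RT₁)/(log₂ n₂ − log₂ n₁) = (790 − 570)/(4 − 2) = 110 ms/bit.
a = RT₁ − b·log₂ n₁ = 570 − 110 × 2 = 350.000 ms.

350 ms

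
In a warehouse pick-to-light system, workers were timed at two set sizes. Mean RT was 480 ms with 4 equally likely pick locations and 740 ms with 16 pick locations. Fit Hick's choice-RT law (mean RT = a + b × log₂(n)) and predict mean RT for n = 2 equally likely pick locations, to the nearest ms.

350 ms

RT is linear in log₂ n, so two points fix the line:
  b = (740 − 480) / (log₂ 16 − log₂ 4) = 260 / (4 − 2) = 130 ms/bit
  a = 480 − 130 × 2 = 220 ms
Then RT(2) = 220 + 130 × log₂ 2 = 220 + 130 × 1 ≈ 350.000 ms.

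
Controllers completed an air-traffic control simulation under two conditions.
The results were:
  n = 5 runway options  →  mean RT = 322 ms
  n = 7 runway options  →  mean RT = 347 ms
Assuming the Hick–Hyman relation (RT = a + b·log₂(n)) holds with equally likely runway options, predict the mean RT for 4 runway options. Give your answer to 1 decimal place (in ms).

305.4 ms

Solve the two-equation system in a and b:
  b = (347 − 322) / (log₂ 7 − log₂ 5) = 25 / (2.8074 − 2.3219) = 51.501 ms/bit
  a = 322 − 51.501 × 2.3219 = 202.418 ms
Then RT(4) = 202.418 + 51.501 × log₂ 4 = 202.418 + 51.501 × 2 ≈ 305.420 ms.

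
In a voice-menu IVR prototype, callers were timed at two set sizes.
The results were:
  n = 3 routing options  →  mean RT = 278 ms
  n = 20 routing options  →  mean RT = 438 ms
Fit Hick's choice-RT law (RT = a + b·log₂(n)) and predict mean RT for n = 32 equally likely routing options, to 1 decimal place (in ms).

477.6 ms

Fit slope and intercept:
  b = (438 − 278) / (log₂ 20 − log₂ 3) = 160 / (4.3219 − 1.5850) = 58.459 ms/bit
  a = 278 − 58.459 × 1.5850 = 185.345 ms
Then RT(32) = 185.345 + 58.459 × log₂ 32 = 185.345 + 58.459 × 5 ≈ 477.639 ms.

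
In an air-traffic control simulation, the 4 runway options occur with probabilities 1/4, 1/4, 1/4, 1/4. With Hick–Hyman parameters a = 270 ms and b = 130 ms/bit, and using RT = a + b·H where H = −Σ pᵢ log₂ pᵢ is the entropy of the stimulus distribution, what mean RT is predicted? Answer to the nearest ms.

H = −Σ pᵢ log₂ pᵢ = 0.25·2 + 0.25·2 + 0.25·2 + 0.25·2 = 2.000 bits.
RT = 270 + 130 × 2.000 = 530.00 ms.

530 ms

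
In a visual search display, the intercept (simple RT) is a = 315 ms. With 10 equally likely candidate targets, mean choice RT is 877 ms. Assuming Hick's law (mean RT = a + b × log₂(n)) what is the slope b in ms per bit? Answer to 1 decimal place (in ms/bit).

169.2 ms/bit

b = (877 − 315) / log₂(10) = 562 / 3.3219 = 169.179 ms/bit.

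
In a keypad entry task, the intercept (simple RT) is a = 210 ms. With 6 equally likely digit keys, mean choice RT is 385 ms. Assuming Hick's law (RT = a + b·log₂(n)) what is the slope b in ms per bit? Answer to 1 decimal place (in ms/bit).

67.7 ms/bit

log₂(6) = 2.5850 bits.
b = (RT − a)/log₂ n = (385 − 210) / 2.5850 = 67.699 ms/bit.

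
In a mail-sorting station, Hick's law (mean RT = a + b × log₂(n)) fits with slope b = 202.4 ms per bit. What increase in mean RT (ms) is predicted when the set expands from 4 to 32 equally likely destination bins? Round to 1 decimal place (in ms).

ΔRT = (a + b log₂ n₂) − (a + b log₂ n₁) = b·(log₂ n₂ − log₂ n₁).
log₂(32) − log₂(4) = log₂(32/4) = log₂(8) = 3.
ΔRT = 202.4 × 3.0000 = 607.200 ms.

607.2 ms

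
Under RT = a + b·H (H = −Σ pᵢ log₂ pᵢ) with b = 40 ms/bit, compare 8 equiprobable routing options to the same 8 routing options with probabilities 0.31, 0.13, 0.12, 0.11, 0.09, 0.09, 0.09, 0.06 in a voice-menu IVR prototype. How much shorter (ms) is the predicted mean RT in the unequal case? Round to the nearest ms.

The RT saving is b·ΔH. Equiprobable H₀ = log₂(8) = 3.0000 bits; with the given probabilities H = 2.8053 bits.
b·(H₀ − H) = 40 × (3.0000 − 2.8053) = 7.79 ms.

8 ms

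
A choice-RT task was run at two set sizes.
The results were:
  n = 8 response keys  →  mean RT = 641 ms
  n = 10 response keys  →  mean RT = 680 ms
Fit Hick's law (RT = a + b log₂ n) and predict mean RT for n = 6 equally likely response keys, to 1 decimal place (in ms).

Fit slope and intercept:
  b = (680 − 641) / (log₂ 10 − log₂ 8) = 39 / (3.3219 − 3) = 121.145 ms/bit
  a = 641 − 121.145 × 3 = 277.565 ms
Then RT(6) = 277.565 + 121.145 × log₂ 6 = 277.565 + 121.145 × 2.5850 ≈ 590.720 ms.

590.7 ms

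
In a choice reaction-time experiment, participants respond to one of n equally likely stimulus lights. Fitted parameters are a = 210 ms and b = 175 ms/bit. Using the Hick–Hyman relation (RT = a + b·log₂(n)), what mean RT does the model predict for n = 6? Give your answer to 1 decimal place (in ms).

log₂(6) = 2.5850 bits, so RT = 210 + 175 × 2.5850 ≈ 662.368 ms.

662.4 ms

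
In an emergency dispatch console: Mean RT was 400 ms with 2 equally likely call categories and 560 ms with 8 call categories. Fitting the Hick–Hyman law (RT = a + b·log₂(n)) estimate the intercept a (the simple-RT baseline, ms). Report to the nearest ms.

320 ms

b = (RT₂ − RT₁)/(log₂ n₂ − log₂ n₁) = (560 − 400)/(3 − 1) = 80 ms/bit.
a = RT₁ − b·log₂ n₁ = 400 − 80 × 1 = 320.000 ms.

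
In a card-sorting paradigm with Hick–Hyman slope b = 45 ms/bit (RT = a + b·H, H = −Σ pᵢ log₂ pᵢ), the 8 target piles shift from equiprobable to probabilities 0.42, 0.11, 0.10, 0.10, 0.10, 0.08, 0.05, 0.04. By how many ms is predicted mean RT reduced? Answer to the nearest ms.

20 ms

The RT saving is b·ΔH. Equiprobable H₀ = log₂(8) = 3.0000 bits; with the given probabilities H = 2.5659 bits.
b·(H₀ − H) = 45 × (3.0000 − 2.5659) = 19.54 ms.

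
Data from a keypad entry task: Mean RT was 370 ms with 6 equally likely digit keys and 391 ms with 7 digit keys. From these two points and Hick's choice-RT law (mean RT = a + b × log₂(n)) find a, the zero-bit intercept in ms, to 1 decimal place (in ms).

125.9 ms

The slope on a log₂ axis is (391 − 370) / (2.8074 − 2.5850) = 94.428 ms/bit.
Intercept: a = 370 − 94.428·log₂(6) = 125.908 ms.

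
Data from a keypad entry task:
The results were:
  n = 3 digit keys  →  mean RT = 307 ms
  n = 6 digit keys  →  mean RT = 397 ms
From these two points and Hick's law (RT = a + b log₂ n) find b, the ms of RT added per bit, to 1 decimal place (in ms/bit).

The slope on a log₂ axis is (397 − 307) / (2.5850 − 1.5850) = 90.000 ms/bit.

90.0 ms/bit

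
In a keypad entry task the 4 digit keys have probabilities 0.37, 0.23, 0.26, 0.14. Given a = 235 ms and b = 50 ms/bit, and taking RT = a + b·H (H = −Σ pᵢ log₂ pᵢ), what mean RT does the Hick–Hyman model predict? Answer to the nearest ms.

331 ms

Entropy contributions −pᵢ log₂ pᵢ: 0.5307, 0.4877, 0.5053, 0.3971; sum H = 1.9208 bits.
RT = a + bH = 235 + 50·1.9208 = 331.04 ms.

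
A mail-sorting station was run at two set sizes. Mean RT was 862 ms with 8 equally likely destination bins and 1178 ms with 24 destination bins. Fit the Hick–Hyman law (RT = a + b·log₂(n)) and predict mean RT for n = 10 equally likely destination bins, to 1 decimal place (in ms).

Fit slope and intercept:
  b = (1178 − 862) / (log₂ 24 − log₂ 8) = 316 / (4.5850 − 3) = 199.374 ms/bit
  a = 862 − 199.374 × 3 = 263.879 ms
Then RT(10) = 263.879 + 199.374 × log₂ 10 = 263.879 + 199.374 × 3.3219 ≈ 926.184 ms.

926.2 ms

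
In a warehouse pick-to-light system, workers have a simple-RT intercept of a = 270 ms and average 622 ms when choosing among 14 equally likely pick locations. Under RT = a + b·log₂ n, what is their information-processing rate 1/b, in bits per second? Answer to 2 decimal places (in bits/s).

10.82 bits/s

b = (622 − 270)/log₂ 14 = 352/3.8074 = 92.453 ms per bit = 0.09245 s/bit; the reciprocal is 10.816 bits/s.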